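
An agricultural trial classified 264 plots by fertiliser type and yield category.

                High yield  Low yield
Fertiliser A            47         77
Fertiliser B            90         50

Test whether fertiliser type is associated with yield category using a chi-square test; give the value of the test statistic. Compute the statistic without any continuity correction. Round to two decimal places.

18.33

Row totals: 124, 140. Column totals: 137, 127. Grand total N = 264.
Expected counts (row total × column total / N):
  Fertiliser A, High yield: 124×137/264 = 64.348
  Fertiliser A, Low yield: 124×127/264 = 59.652
  Fertiliser B, High yield: 140×137/264 = 72.652
  Fertiliser B, Low yield: 140×127/264 = 67.348
Contributions (O − E)²/E:
  (47 − 64.348)²/64.348 = 4.6770
  (77 − 59.652)²/59.652 = 5.0451
  (90 − 72.652)²/72.652 = 4.1424
  (50 − 67.348)²/67.348 = 4.4686
χ² = 4.6770 + 5.0451 + 4.1424 + 4.4686 = 18.33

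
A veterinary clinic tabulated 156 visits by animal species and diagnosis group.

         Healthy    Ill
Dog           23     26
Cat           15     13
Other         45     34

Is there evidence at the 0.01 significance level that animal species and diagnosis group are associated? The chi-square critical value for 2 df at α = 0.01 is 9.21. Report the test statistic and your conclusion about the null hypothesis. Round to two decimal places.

1.22; fail to reject H₀

Row totals: 49, 28, 79. Column totals: 83, 73. Grand total N = 156.
Expected counts (row total × column total / N):
  Dog, Healthy: 49×83/156 = 26.071
  Dog, Ill: 49×73/156 = 22.929
  Cat, Healthy: 28×83/156 = 14.897
  Cat, Ill: 28×73/156 = 13.103
  Other, Healthy: 79×83/156 = 42.032
  Other, Ill: 79×73/156 = 36.968
Contributions (O − E)²/E:
  (23 − 26.071)²/26.071 = 0.3617
  (26 − 22.929)²/22.929 = 0.4113
  (15 − 14.897)²/14.897 = 0.0007
  (13 − 13.103)²/13.103 = 0.0008
  (45 − 42.032)²/42.032 = 0.2096
  (34 − 36.968)²/36.968 = 0.2383
χ² = 0.3617 + 0.4113 + 0.0007 + 0.0008 + 0.2096 + 0.2383 = 1.22
df = (3−1)(2−1) = 2. Since 1.22 < 9.21, fail to reject the null hypothesis of independence at α = 0.01.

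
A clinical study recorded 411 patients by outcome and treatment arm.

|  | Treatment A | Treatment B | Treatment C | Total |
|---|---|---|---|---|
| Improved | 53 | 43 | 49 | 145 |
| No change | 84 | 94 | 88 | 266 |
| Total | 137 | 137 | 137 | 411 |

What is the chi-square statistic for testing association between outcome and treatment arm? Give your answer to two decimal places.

Grand total N = 411.
Expected counts (row total × column total / N):
  Improved, Treatment A: 145×137/411 = 48.333
  Improved, Treatment B: 145×137/411 = 48.333
  Improved, Treatment C: 145×137/411 = 48.333
  No change, Treatment A: 266×137/411 = 88.667
  No change, Treatment B: 266×137/411 = 88.667
  No change, Treatment C: 266×137/411 = 88.667
Contributions (O − E)²/E:
  (53 − 48.333)²/48.333 = 0.4506
  (43 − 48.333)²/48.333 = 0.5884
  (49 − 48.333)²/48.333 = 0.0092
  (84 − 88.667)²/88.667 = 0.2456
  (94 − 88.667)²/88.667 = 0.3208
  (88 − 88.667)²/88.667 = 0.0050
χ² = 0.4506 + 0.5884 + 0.0092 + 0.2456 + 0.3208 + 0.0050 = 1.62

1.62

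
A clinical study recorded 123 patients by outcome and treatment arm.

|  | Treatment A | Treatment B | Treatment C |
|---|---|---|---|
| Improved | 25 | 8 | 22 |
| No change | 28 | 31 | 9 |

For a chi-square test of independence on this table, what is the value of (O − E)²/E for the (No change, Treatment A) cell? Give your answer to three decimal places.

Row total (No change) = 68; column total (Treatment A) = 53; N = 123.
Expected count E = 68 × 53 / 123 = 29.3008.
Contribution = (O − E)²/E = (28 − 29.3008)² / 29.3008 = 0.058.

0.058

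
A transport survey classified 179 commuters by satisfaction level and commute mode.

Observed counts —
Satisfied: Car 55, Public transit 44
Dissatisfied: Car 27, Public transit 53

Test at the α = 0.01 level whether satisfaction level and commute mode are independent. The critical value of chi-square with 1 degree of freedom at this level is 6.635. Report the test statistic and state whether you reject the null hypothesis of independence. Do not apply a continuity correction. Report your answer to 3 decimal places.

8.475; reject H₀

Row totals: 99, 80. Column totals: 82, 97. Grand total N = 179.
Expected counts (row total × column total / N):
  Satisfied, Car: 99×82/179 = 45.3520
  Satisfied, Public transit: 99×97/179 = 53.6480
  Dissatisfied, Car: 80×82/179 = 36.6480
  Dissatisfied, Public transit: 80×97/179 = 43.3520
Contributions (O − E)²/E:
  (55 − 45.3520)²/45.3520 = 2.0525
  (44 − 53.6480)²/53.6480 = 1.7351
  (27 − 36.6480)²/36.6480 = 2.5399
  (53 − 43.3520)²/43.3520 = 2.1472
χ² = 2.0525 + 1.7351 + 2.5399 + 2.1472 = 8.475
df = (2−1)(2−1) = 1. Since 8.475 > 6.635, reject the null hypothesis of independence at α = 0.01.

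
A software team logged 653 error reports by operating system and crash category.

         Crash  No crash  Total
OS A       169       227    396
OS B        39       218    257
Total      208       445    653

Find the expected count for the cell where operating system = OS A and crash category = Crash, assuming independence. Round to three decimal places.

Row total (OS A) = 396; column total (Crash) = 208; grand total N = 653.
Expected count = (row total × column total) / N = 396 × 208 / 653 = 126.138.

126.138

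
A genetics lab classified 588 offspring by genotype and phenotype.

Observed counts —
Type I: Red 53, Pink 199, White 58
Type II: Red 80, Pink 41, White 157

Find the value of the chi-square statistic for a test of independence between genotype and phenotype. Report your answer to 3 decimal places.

Row totals: 310, 278. Column totals: 133, 240, 215. Grand total N = 588.
Expected counts (row total × column total / N):
  Type I, Red: 310×133/588 = 70.1190
  Type I, Pink: 310×240/588 = 126.5306
  Type I, White: 310×215/588 = 113.3503
  Type II, Red: 278×133/588 = 62.8810
  Type II, Pink: 278×240/588 = 113.4694
  Type II, White: 278×215/588 = 101.6497
Contributions (O − E)²/E:
  (53 − 70.1190)²/70.1190 = 4.1795
  (199 − 126.5306)²/126.5306 = 41.5063
  (58 − 113.3503)²/113.3503 = 27.0282
  (80 − 62.8810)²/62.8810 = 4.6606
  (41 − 113.4694)²/113.4694 = 46.2840
  (157 − 101.6497)²/101.6497 = 30.1393
χ² = 4.1795 + 41.5063 + 27.0282 + 4.6606 + 46.2840 + 30.1393 = 153.798

153.798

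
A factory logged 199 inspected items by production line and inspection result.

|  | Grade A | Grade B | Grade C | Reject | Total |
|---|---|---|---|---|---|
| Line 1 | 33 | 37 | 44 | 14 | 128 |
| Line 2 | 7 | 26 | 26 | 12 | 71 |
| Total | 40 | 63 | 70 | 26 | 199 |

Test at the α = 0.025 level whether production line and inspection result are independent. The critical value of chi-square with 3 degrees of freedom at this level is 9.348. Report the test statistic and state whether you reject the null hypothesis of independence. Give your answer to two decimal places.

Grand total N = 199.
Expected counts (row total × column total / N):
  Line 1, Grade A: 128×40/199 = 25.7286
  Line 1, Grade B: 128×63/199 = 40.5226
  Line 1, Grade C: 128×70/199 = 45.0251
  Line 1, Reject: 128×26/199 = 16.7236
  Line 2, Grade A: 71×40/199 = 14.2714
  Line 2, Grade B: 71×63/199 = 22.4774
  Line 2, Grade C: 71×70/199 = 24.9749
  Line 2, Reject: 71×26/199 = 9.2764
Contributions (O − E)²/E:
  (33 − 25.7286)²/25.7286 = 2.0550
  (37 − 40.5226)²/40.5226 = 0.3062
  (44 − 45.0251)²/45.0251 = 0.0233
  (14 − 16.7236)²/16.7236 = 0.4436
  (7 − 14.2714)²/14.2714 = 3.7048
  (26 − 22.4774)²/22.4774 = 0.5521
  (26 − 24.9749)²/24.9749 = 0.0421
  (12 − 9.2764)²/9.2764 = 0.7997
χ² = 2.0550 + 0.3062 + 0.0233 + 0.4436 + 3.7048 + 0.5521 + 0.0421 + 0.7997 = 7.93
df = (2−1)(4−1) = 3. Since 7.93 < 9.348, fail to reject the null hypothesis of independence at α = 0.025.

7.93; fail to reject H₀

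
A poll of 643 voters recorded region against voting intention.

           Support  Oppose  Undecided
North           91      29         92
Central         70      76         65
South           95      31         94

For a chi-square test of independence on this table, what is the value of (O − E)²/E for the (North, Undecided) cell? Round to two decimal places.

Row total (North) = 212; column total (Undecided) = 251; N = 643.
Expected count E = 212 × 251 / 643 = 82.756.
Contribution = (O − E)²/E = (92 − 82.756)² / 82.756 = 1.03.

1.03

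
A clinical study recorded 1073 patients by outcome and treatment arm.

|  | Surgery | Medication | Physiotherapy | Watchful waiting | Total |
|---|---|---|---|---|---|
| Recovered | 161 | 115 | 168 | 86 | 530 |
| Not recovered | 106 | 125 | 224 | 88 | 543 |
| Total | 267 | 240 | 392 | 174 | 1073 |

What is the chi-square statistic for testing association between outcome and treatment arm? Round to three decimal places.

Grand total N = 1073.
Expected counts (row total × column total / N):
  Recovered, Surgery: 530×267/1073 = 131.8826
  Recovered, Medication: 530×240/1073 = 118.5461
  Recovered, Physiotherapy: 530×392/1073 = 193.6253
  Recovered, Watchful waiting: 530×174/1073 = 85.9459
  Not recovered, Surgery: 543×267/1073 = 135.1174
  Not recovered, Medication: 543×240/1073 = 121.4539
  Not recovered, Physiotherapy: 543×392/1073 = 198.3747
  Not recovered, Watchful waiting: 543×174/1073 = 88.0541
Contributions (O − E)²/E:
  (161 − 131.8826)²/131.8826 = 6.4286
  (115 − 118.5461)²/118.5461 = 0.1061
  (168 − 193.6253)²/193.6253 = 3.3914
  (86 − 85.9459)²/85.9459 = 0.0000
  (106 − 135.1174)²/135.1174 = 6.2747
  (125 − 121.4539)²/121.4539 = 0.1035
  (224 − 198.3747)²/198.3747 = 3.3102
  (88 − 88.0541)²/88.0541 = 0.0000
χ² = 6.4286 + 0.1061 + 3.3914 + 0.0000 + 6.2747 + 0.1035 + 3.3102 + 0.0000 = 19.615

19.615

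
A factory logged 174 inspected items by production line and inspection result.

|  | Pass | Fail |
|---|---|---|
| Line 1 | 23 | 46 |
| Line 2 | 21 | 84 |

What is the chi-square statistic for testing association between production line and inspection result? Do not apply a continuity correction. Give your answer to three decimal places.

Row totals: 69, 105. Column totals: 44, 130. Grand total N = 174.
Expected counts (row total × column total / N):
  Line 1, Pass: 69×44/174 = 17.4483
  Line 1, Fail: 69×130/174 = 51.5517
  Line 2, Pass: 105×44/174 = 26.5517
  Line 2, Fail: 105×130/174 = 78.4483
Contributions (O − E)²/E:
  (23 − 17.4483)²/17.4483 = 1.7664
  (46 − 51.5517)²/51.5517 = 0.5979
  (21 − 26.5517)²/26.5517 = 1.1608
  (84 − 78.4483)²/78.4483 = 0.3929
χ² = 1.7664 + 0.5979 + 1.1608 + 0.3929 = 3.918

3.918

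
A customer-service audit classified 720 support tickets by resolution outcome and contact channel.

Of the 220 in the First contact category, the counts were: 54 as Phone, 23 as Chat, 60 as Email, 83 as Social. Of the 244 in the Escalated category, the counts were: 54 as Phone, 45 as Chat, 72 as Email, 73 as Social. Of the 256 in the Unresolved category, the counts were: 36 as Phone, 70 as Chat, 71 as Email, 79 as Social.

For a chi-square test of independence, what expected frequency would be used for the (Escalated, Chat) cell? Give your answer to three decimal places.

Row total (Escalated) = 244; column total (Chat) = 138; grand total N = 720.
Expected count = (row total × column total) / N = 244 × 138 / 720 = 46.767.

46.767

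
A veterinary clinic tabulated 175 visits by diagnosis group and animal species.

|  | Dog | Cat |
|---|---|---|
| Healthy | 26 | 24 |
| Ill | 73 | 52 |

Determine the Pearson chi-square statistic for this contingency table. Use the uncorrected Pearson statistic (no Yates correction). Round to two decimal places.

Row totals: 50, 125. Column totals: 99, 76. Grand total N = 175.
Expected counts (row total × column total / N):
  Healthy, Dog: 50×99/175 = 28.286
  Healthy, Cat: 50×76/175 = 21.714
  Ill, Dog: 125×99/175 = 70.714
  Ill, Cat: 125×76/175 = 54.286
Contributions (O − E)²/E:
  (26 − 28.286)²/28.286 = 0.1847
  (24 − 21.714)²/21.714 = 0.2407
  (73 − 70.714)²/70.714 = 0.0739
  (52 − 54.286)²/54.286 = 0.0963
χ² = 0.1847 + 0.2407 + 0.0739 + 0.0963 = 0.60

0.60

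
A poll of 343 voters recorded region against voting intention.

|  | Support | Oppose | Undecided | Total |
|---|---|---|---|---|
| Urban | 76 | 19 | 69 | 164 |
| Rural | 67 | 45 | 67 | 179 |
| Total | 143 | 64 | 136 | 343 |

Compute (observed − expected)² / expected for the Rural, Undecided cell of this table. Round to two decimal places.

Row total (Rural) = 179; column total (Undecided) = 136; N = 343.
Expected count E = 179 × 136 / 343 = 70.974.
Contribution = (O − E)²/E = (67 − 70.974)² / 70.974 = 0.22.

0.22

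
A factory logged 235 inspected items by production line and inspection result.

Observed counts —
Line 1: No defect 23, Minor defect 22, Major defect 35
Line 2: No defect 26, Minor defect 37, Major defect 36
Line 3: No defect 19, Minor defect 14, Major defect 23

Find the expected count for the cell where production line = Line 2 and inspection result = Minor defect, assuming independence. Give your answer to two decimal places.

Row total (Line 2) = 99; column total (Minor defect) = 73; grand total N = 235.
Expected count = (row total × column total) / N = 99 × 73 / 235 = 30.75.

30.75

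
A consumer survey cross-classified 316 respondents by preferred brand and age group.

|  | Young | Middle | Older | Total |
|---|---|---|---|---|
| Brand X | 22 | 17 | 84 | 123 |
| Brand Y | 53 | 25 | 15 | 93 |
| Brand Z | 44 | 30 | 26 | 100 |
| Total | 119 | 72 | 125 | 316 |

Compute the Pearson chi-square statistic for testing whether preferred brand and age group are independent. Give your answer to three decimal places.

73.599

Grand total N = 316.
Expected counts (row total × column total / N):
  Brand X, Young: 123×119/316 = 46.31962
  Brand X, Middle: 123×72/316 = 28.02532
  Brand X, Older: 123×125/316 = 48.65506
  Brand Y, Young: 93×119/316 = 35.02215
  Brand Y, Middle: 93×72/316 = 21.18987
  Brand Y, Older: 93×125/316 = 36.78797
  Brand Z, Young: 100×119/316 = 37.65823
  Brand Z, Middle: 100×72/316 = 22.78481
  Brand Z, Older: 100×125/316 = 39.55696
Contributions (O − E)²/E:
  (22 − 46.31962)²/46.31962 = 12.7688
  (17 − 28.02532)²/28.02532 = 4.3374
  (84 − 48.65506)²/48.65506 = 25.6759
  (53 − 35.02215)²/35.02215 = 9.2285
  (25 − 21.18987)²/21.18987 = 0.6851
  (15 − 36.78797)²/36.78797 = 12.9041
  (44 − 37.65823)²/37.65823 = 1.0680
  (30 − 22.78481)²/22.78481 = 2.2848
  (26 − 39.55696)²/39.55696 = 4.6462
χ² = 12.7688 + 4.3374 + 25.6759 + 9.2285 + 0.6851 + 12.9041 + 1.0680 + 2.2848 + 4.6462 = 73.599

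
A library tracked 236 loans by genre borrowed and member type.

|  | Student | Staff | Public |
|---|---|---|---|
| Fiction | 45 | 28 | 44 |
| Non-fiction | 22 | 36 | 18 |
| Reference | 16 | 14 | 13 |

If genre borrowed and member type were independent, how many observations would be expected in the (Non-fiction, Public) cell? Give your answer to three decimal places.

24.153

Row total (Non-fiction) = 76; column total (Public) = 75; grand total N = 236.
Expected count = (row total × column total) / N = 76 × 75 / 236 = 24.153.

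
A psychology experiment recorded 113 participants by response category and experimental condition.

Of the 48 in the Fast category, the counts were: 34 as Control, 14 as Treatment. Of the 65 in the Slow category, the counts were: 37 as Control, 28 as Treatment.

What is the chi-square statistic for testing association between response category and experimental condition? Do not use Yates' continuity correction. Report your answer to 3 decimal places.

Row totals: 48, 65. Column totals: 71, 42. Grand total N = 113.
Expected counts (row total × column total / N):
  Fast, Control: 48×71/113 = 30.1593
  Fast, Treatment: 48×42/113 = 17.8407
  Slow, Control: 65×71/113 = 40.8407
  Slow, Treatment: 65×42/113 = 24.1593
Contributions (O − E)²/E:
  (34 − 30.1593)²/30.1593 = 0.4891
  (14 − 17.8407)²/17.8407 = 0.8268
  (37 − 40.8407)²/40.8407 = 0.3612
  (28 − 24.1593)²/24.1593 = 0.6106
χ² = 0.4891 + 0.8268 + 0.3612 + 0.6106 = 2.288

2.288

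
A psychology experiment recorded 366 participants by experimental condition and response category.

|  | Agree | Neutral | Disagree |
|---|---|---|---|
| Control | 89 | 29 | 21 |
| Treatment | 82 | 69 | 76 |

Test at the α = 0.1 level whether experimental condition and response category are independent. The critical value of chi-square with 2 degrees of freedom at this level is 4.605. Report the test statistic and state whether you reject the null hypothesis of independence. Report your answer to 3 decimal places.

28.275; reject H₀

Row totals: 139, 227. Column totals: 171, 98, 97. Grand total N = 366.
Expected counts (row total × column total / N):
  Control, Agree: 139×171/366 = 64.9426
  Control, Neutral: 139×98/366 = 37.2186
  Control, Disagree: 139×97/366 = 36.8388
  Treatment, Agree: 227×171/366 = 106.0574
  Treatment, Neutral: 227×98/366 = 60.7814
  Treatment, Disagree: 227×97/366 = 60.1612
Contributions (O − E)²/E:
  (89 − 64.9426)²/64.9426 = 8.9118
  (29 − 37.2186)²/37.2186 = 1.8148
  (21 − 36.8388)²/36.8388 = 6.8099
  (82 − 106.0574)²/106.0574 = 5.4570
  (69 − 60.7814)²/60.7814 = 1.1113
  (76 − 60.1612)²/60.1612 = 4.1699
χ² = 8.9118 + 1.8148 + 6.8099 + 5.4570 + 1.1113 + 4.1699 = 28.275
df = (2−1)(3−1) = 2. Since 28.275 > 4.605, reject the null hypothesis of independence at α = 0.1.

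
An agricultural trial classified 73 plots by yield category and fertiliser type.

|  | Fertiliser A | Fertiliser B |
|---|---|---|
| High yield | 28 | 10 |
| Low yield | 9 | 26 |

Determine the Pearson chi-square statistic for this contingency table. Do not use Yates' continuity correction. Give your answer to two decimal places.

Row totals: 38, 35. Column totals: 37, 36. Grand total N = 73.
Expected counts (row total × column total / N):
  High yield, Fertiliser A: 38×37/73 = 19.260
  High yield, Fertiliser B: 38×36/73 = 18.740
  Low yield, Fertiliser A: 35×37/73 = 17.740
  Low yield, Fertiliser B: 35×36/73 = 17.260
Contributions (O − E)²/E:
  (28 − 19.260)²/19.260 = 3.9661
  (10 − 18.740)²/18.740 = 4.0762
  (9 − 17.740)²/17.740 = 4.3060
  (26 − 17.260)²/17.260 = 4.4257
χ² = 3.9661 + 4.0762 + 4.3060 + 4.4257 = 16.77

16.77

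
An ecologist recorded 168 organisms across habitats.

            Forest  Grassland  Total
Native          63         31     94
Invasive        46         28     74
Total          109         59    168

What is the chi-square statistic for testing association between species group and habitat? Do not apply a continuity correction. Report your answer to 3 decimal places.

0.429

Grand total N = 168.
Expected counts (row total × column total / N):
  Native, Forest: 94×109/168 = 60.9881
  Native, Grassland: 94×59/168 = 33.0119
  Invasive, Forest: 74×109/168 = 48.0119
  Invasive, Grassland: 74×59/168 = 25.9881
Contributions (O − E)²/E:
  (63 − 60.9881)²/60.9881 = 0.0664
  (31 − 33.0119)²/33.0119 = 0.1226
  (46 − 48.0119)²/48.0119 = 0.0843
  (28 − 25.9881)²/25.9881 = 0.1558
χ² = 0.0664 + 0.1226 + 0.0843 + 0.1558 = 0.429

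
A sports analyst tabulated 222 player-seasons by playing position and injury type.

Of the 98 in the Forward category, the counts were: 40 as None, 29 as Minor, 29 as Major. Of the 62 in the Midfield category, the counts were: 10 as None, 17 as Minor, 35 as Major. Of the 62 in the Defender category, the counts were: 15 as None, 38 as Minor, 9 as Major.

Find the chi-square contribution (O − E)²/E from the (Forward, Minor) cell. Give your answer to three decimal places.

Row total (Forward) = 98; column total (Minor) = 84; N = 222.
Expected count E = 98 × 84 / 222 = 37.0811.
Contribution = (O − E)²/E = (29 − 37.0811)² / 37.0811 = 1.761.

1.761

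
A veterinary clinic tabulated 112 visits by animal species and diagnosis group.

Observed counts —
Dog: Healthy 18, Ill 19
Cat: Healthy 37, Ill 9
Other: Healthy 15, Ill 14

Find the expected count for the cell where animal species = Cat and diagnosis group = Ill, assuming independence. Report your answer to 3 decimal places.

Row total (Cat) = 46; column total (Ill) = 42; grand total N = 112.
Expected count = (row total × column total) / N = 46 × 42 / 112 = 17.250.

17.250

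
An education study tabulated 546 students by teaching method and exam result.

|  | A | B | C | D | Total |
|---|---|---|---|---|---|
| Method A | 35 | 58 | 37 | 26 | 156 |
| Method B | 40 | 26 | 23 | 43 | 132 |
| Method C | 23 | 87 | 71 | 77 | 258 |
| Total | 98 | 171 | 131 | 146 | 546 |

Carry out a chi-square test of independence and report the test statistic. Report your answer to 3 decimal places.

Grand total N = 546.
Expected counts (row total × column total / N):
  Method A, A: 156×98/546 = 28.0000
  Method A, B: 156×171/546 = 48.8571
  Method A, C: 156×131/546 = 37.4286
  Method A, D: 156×146/546 = 41.7143
  Method B, A: 132×98/546 = 23.6923
  Method B, B: 132×171/546 = 41.3407
  Method B, C: 132×131/546 = 31.6703
  Method B, D: 132×146/546 = 35.2967
  Method C, A: 258×98/546 = 46.3077
  Method C, B: 258×171/546 = 80.8022
  Method C, C: 258×131/546 = 61.9011
  Method C, D: 258×146/546 = 68.9890
Contributions (O − E)²/E:
  (35 − 28.0000)²/28.0000 = 1.7500
  (58 − 48.8571)²/48.8571 = 1.7110
  (37 − 37.4286)²/37.4286 = 0.0049
  (26 − 41.7143)²/41.7143 = 5.9198
  (40 − 23.6923)²/23.6923 = 11.2248
  (26 − 41.3407)²/41.3407 = 5.6926
  (23 − 31.6703)²/31.6703 = 2.3736
  (43 − 35.2967)²/35.2967 = 1.6812
  (23 − 46.3077)²/46.3077 = 11.7313
  (87 − 80.8022)²/80.8022 = 0.4754
  (71 − 61.9011)²/61.9011 = 1.3375
  (77 − 68.9890)²/68.9890 = 0.9302
χ² = 1.7500 + 1.7110 + 0.0049 + 5.9198 + 11.2248 + 5.6926 + 2.3736 + 1.6812 + 11.7313 + 0.4754 + 1.3375 + 0.9302 = 44.832

44.832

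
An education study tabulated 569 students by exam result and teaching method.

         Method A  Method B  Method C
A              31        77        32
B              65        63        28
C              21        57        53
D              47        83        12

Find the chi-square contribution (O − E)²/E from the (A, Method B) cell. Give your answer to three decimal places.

0.954

Row total (A) = 140; column total (Method B) = 280; N = 569.
Expected count E = 140 × 280 / 569 = 68.8928.
Contribution = (O − E)²/E = (77 − 68.8928)² / 68.8928 = 0.954.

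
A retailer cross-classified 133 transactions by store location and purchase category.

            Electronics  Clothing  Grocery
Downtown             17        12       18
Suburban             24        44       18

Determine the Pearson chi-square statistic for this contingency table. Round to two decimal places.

8.80

Row totals: 47, 86. Column totals: 41, 56, 36. Grand total N = 133.
Expected counts (row total × column total / N):
  Downtown, Electronics: 47×41/133 = 14.489
  Downtown, Clothing: 47×56/133 = 19.789
  Downtown, Grocery: 47×36/133 = 12.722
  Suburban, Electronics: 86×41/133 = 26.511
  Suburban, Clothing: 86×56/133 = 36.211
  Suburban, Grocery: 86×36/133 = 23.278
Contributions (O − E)²/E:
  (17 − 14.489)²/14.489 = 0.4352
  (12 − 19.789)²/19.789 = 3.0658
  (18 − 12.722)²/12.722 = 2.1897
  (24 − 26.511)²/26.511 = 0.2378
  (44 − 36.211)²/36.211 = 1.6754
  (18 − 23.278)²/23.278 = 1.1967
χ² = 0.4352 + 3.0658 + 2.1897 + 0.2378 + 1.6754 + 1.1967 = 8.80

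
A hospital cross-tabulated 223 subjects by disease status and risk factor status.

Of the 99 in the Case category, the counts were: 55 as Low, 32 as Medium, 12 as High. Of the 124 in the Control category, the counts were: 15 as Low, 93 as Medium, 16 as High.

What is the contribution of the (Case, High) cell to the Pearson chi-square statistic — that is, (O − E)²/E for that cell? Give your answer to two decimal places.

Row total (Case) = 99; column total (High) = 28; N = 223.
Expected count E = 99 × 28 / 223 = 12.430.
Contribution = (O − E)²/E = (12 − 12.430)² / 12.430 = 0.01.

0.01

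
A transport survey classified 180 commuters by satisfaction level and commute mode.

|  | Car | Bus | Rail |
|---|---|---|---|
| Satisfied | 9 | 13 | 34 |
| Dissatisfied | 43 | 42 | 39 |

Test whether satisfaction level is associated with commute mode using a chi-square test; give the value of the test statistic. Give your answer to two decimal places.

14.20

Row totals: 56, 124. Column totals: 52, 55, 73. Grand total N = 180.
Expected counts (row total × column total / N):
  Satisfied, Car: 56×52/180 = 16.178
  Satisfied, Bus: 56×55/180 = 17.111
  Satisfied, Rail: 56×73/180 = 22.711
  Dissatisfied, Car: 124×52/180 = 35.822
  Dissatisfied, Bus: 124×55/180 = 37.889
  Dissatisfied, Rail: 124×73/180 = 50.289
Contributions (O − E)²/E:
  (9 − 16.178)²/16.178 = 3.1848
  (13 − 17.111)²/17.111 = 0.9877
  (34 − 22.711)²/22.711 = 5.6114
  (43 − 35.822)²/35.822 = 1.4383
  (42 − 37.889)²/37.889 = 0.4460
  (39 − 50.289)²/50.289 = 2.5342
χ² = 3.1848 + 0.9877 + 5.6114 + 1.4383 + 0.4460 + 2.5342 = 14.20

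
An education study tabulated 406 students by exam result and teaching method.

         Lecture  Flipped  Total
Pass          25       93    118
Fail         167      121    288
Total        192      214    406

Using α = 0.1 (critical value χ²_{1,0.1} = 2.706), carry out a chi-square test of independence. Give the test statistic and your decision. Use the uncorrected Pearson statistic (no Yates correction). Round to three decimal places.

45.475; reject H₀

Grand total N = 406.
Expected counts (row total × column total / N):
  Pass, Lecture: 118×192/406 = 55.8030
  Pass, Flipped: 118×214/406 = 62.1970
  Fail, Lecture: 288×192/406 = 136.1970
  Fail, Flipped: 288×214/406 = 151.8030
Contributions (O − E)²/E:
  (25 − 55.8030)²/55.8030 = 17.0031
  (93 − 62.1970)²/62.1970 = 15.2552
  (167 − 136.1970)²/136.1970 = 6.9666
  (121 − 151.8030)²/151.8030 = 6.2504
χ² = 17.0031 + 15.2552 + 6.9666 + 6.2504 = 45.475
df = (2−1)(2−1) = 1. Since 45.475 > 2.706, reject the null hypothesis of independence at α = 0.1.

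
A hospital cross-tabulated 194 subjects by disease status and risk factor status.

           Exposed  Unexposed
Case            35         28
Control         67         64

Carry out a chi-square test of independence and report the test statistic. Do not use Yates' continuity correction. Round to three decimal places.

0.332

Row totals: 63, 131. Column totals: 102, 92. Grand total N = 194.
Expected counts (row total × column total / N):
  Case, Exposed: 63×102/194 = 33.1237
  Case, Unexposed: 63×92/194 = 29.8763
  Control, Exposed: 131×102/194 = 68.8763
  Control, Unexposed: 131×92/194 = 62.1237
Contributions (O − E)²/E:
  (35 − 33.1237)²/33.1237 = 0.1063
  (28 − 29.8763)²/29.8763 = 0.1178
  (67 − 68.8763)²/68.8763 = 0.0511
  (64 − 62.1237)²/62.1237 = 0.0567
χ² = 0.1063 + 0.1178 + 0.0511 + 0.0567 = 0.332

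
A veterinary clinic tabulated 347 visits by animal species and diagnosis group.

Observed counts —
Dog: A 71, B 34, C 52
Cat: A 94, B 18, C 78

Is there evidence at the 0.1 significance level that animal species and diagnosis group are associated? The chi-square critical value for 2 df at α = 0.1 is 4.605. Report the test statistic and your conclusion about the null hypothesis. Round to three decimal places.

10.284; reject H₀

Row totals: 157, 190. Column totals: 165, 52, 130. Grand total N = 347.
Expected counts (row total × column total / N):
  Dog, A: 157×165/347 = 74.6542
  Dog, B: 157×52/347 = 23.5274
  Dog, C: 157×130/347 = 58.8184
  Cat, A: 190×165/347 = 90.3458
  Cat, B: 190×52/347 = 28.4726
  Cat, C: 190×130/347 = 71.1816
Contributions (O − E)²/E:
  (71 − 74.6542)²/74.6542 = 0.1789
  (34 − 23.5274)²/23.5274 = 4.6616
  (52 − 58.8184)²/58.8184 = 0.7904
  (94 − 90.3458)²/90.3458 = 0.1478
  (18 − 28.4726)²/28.4726 = 3.8520
  (78 − 71.1816)²/71.1816 = 0.6531
χ² = 0.1789 + 4.6616 + 0.7904 + 0.1478 + 3.8520 + 0.6531 = 10.284
df = (2−1)(3−1) = 2. Since 10.284 > 4.605, reject the null hypothesis of independence at α = 0.1.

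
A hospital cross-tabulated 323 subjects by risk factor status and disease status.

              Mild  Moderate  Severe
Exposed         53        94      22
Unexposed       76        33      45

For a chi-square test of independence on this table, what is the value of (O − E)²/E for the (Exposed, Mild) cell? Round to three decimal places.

3.113

Row total (Exposed) = 169; column total (Mild) = 129; N = 323.
Expected count E = 169 × 129 / 323 = 67.4954.
Contribution = (O − E)²/E = (53 − 67.4954)² / 67.4954 = 3.113.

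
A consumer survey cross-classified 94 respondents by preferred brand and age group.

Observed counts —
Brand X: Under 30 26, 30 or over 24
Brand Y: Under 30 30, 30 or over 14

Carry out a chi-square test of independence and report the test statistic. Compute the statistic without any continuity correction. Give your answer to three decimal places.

2.545

Row totals: 50, 44. Column totals: 56, 38. Grand total N = 94.
Expected counts (row total × column total / N):
  Brand X, Under 30: 50×56/94 = 29.7872
  Brand X, 30 or over: 50×38/94 = 20.2128
  Brand Y, Under 30: 44×56/94 = 26.2128
  Brand Y, 30 or over: 44×38/94 = 17.7872
Contributions (O − E)²/E:
  (26 − 29.7872)²/29.7872 = 0.4815
  (24 − 20.2128)²/20.2128 = 0.7096
  (30 − 26.2128)²/26.2128 = 0.5472
  (14 − 17.7872)²/17.7872 = 0.8064
χ² = 0.4815 + 0.7096 + 0.5472 + 0.8064 = 2.545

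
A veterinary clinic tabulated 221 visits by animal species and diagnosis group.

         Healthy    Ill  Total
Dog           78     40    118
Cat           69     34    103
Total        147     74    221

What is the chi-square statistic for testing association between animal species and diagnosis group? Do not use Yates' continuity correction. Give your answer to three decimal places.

0.019

Grand total N = 221.
Expected counts (row total × column total / N):
  Dog, Healthy: 118×147/221 = 78.4887
  Dog, Ill: 118×74/221 = 39.5113
  Cat, Healthy: 103×147/221 = 68.5113
  Cat, Ill: 103×74/221 = 34.4887
Contributions (O − E)²/E:
  (78 − 78.4887)²/78.4887 = 0.0030
  (40 − 39.5113)²/39.5113 = 0.0060
  (69 − 68.5113)²/68.5113 = 0.0035
  (34 − 34.4887)²/34.4887 = 0.0069
χ² = 0.0030 + 0.0060 + 0.0035 + 0.0069 = 0.019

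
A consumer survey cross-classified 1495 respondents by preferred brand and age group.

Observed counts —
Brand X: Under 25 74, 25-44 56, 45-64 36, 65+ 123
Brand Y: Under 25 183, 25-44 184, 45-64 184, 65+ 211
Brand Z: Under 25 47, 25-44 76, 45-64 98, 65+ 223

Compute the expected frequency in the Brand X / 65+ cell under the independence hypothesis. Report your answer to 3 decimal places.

Row total (Brand X) = 289; column total (65+) = 557; grand total N = 1495.
Expected count = (row total × column total) / N = 289 × 557 / 1495 = 107.674.

107.674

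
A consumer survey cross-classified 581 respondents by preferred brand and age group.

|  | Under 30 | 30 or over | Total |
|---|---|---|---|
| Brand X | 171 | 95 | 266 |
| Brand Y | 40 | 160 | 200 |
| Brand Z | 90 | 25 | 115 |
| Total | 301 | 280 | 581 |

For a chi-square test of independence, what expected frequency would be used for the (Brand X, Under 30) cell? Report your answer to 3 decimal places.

137.807

Row total (Brand X) = 266; column total (Under 30) = 301; grand total N = 581.
Expected count = (row total × column total) / N = 266 × 301 / 581 = 137.807.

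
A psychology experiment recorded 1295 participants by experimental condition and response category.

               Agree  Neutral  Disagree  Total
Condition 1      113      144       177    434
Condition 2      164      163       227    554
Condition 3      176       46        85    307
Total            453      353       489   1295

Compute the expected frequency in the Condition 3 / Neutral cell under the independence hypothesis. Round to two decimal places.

Row total (Condition 3) = 307; column total (Neutral) = 353; grand total N = 1295.
Expected count = (row total × column total) / N = 307 × 353 / 1295 = 83.68.

83.68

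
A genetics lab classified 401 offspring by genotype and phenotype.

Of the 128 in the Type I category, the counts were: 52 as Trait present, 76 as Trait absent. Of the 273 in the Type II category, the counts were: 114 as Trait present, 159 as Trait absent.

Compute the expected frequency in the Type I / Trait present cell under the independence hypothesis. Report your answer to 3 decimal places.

52.988

Row total (Type I) = 128; column total (Trait present) = 166; grand total N = 401.
Expected count = (row total × column total) / N = 128 × 166 / 401 = 52.988.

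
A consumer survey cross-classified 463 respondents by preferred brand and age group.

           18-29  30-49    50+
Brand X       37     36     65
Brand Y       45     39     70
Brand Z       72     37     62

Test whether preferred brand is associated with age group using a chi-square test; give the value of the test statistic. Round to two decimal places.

Row totals: 138, 154, 171. Column totals: 154, 112, 197. Grand total N = 463.
Expected counts (row total × column total / N):
  Brand X, 18-29: 138×154/463 = 45.901
  Brand X, 30-49: 138×112/463 = 33.382
  Brand X, 50+: 138×197/463 = 58.717
  Brand Y, 18-29: 154×154/463 = 51.222
  Brand Y, 30-49: 154×112/463 = 37.253
  Brand Y, 50+: 154×197/463 = 65.525
  Brand Z, 18-29: 171×154/463 = 56.877
  Brand Z, 30-49: 171×112/463 = 41.365
  Brand Z, 50+: 171×197/463 = 72.758
Contributions (O − E)²/E:
  (37 − 45.901)²/45.901 = 1.7261
  (36 − 33.382)²/33.382 = 0.2053
  (65 − 58.717)²/58.717 = 0.6723
  (45 − 51.222)²/51.222 = 0.7558
  (39 − 37.253)²/37.253 = 0.0819
  (70 − 65.525)²/65.525 = 0.3056
  (72 − 56.877)²/56.877 = 4.0210
  (37 − 41.365)²/41.365 = 0.4606
  (62 − 72.758)²/72.758 = 1.5907
χ² = 1.7261 + 0.2053 + 0.6723 + 0.7558 + 0.0819 + 0.3056 + 4.0210 + 0.4606 + 1.5907 = 9.82

9.82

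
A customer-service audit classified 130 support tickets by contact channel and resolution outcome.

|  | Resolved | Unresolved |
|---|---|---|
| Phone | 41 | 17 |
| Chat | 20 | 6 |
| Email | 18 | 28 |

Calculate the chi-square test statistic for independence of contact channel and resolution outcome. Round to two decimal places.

Row totals: 58, 26, 46. Column totals: 79, 51. Grand total N = 130.
Expected counts (row total × column total / N):
  Phone, Resolved: 58×79/130 = 35.2462
  Phone, Unresolved: 58×51/130 = 22.7538
  Chat, Resolved: 26×79/130 = 15.8000
  Chat, Unresolved: 26×51/130 = 10.2000
  Email, Resolved: 46×79/130 = 27.9538
  Email, Unresolved: 46×51/130 = 18.0462
Contributions (O − E)²/E:
  (41 − 35.2462)²/35.2462 = 0.9393
  (17 − 22.7538)²/22.7538 = 1.4550
  (20 − 15.8000)²/15.8000 = 1.1165
  (6 − 10.2000)²/10.2000 = 1.7294
  (18 − 27.9538)²/27.9538 = 3.5444
  (28 − 18.0462)²/18.0462 = 5.4902
χ² = 0.9393 + 1.4550 + 1.1165 + 1.7294 + 3.5444 + 5.4902 = 14.27

14.27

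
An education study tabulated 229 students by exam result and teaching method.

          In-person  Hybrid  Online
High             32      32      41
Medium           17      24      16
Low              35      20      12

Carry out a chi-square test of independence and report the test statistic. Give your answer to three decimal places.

Row totals: 105, 57, 67. Column totals: 84, 76, 69. Grand total N = 229.
Expected counts (row total × column total / N):
  High, In-person: 105×84/229 = 38.5153
  High, Hybrid: 105×76/229 = 34.8472
  High, Online: 105×69/229 = 31.6376
  Medium, In-person: 57×84/229 = 20.9083
  Medium, Hybrid: 57×76/229 = 18.9170
  Medium, Online: 57×69/229 = 17.1747
  Low, In-person: 67×84/229 = 24.5764
  Low, Hybrid: 67×76/229 = 22.2358
  Low, Online: 67×69/229 = 20.1878
Contributions (O − E)²/E:
  (32 − 38.5153)²/38.5153 = 1.1021
  (32 − 34.8472)²/34.8472 = 0.2326
  (41 − 31.6376)²/31.6376 = 2.7706
  (17 − 20.9083)²/20.9083 = 0.7306
  (24 − 18.9170)²/18.9170 = 1.3658
  (16 − 17.1747)²/17.1747 = 0.0803
  (35 − 24.5764)²/24.5764 = 4.4210
  (20 − 22.2358)²/22.2358 = 0.2248
  (12 − 20.1878)²/20.1878 = 3.3208
χ² = 1.1021 + 0.2326 + 2.7706 + 0.7306 + 1.3658 + 0.0803 + 4.4210 + 0.2248 + 3.3208 = 14.249

14.249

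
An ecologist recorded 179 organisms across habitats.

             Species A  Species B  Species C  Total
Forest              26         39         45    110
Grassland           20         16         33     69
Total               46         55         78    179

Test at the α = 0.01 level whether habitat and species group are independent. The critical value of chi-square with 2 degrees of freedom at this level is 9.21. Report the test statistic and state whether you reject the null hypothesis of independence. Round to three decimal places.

3.014; fail to reject H₀

Grand total N = 179.
Expected counts (row total × column total / N):
  Forest, Species A: 110×46/179 = 28.2682
  Forest, Species B: 110×55/179 = 33.7989
  Forest, Species C: 110×78/179 = 47.9330
  Grassland, Species A: 69×46/179 = 17.7318
  Grassland, Species B: 69×55/179 = 21.2011
  Grassland, Species C: 69×78/179 = 30.0670
Contributions (O − E)²/E:
  (26 − 28.2682)²/28.2682 = 0.1820
  (39 − 33.7989)²/33.7989 = 0.8004
  (45 − 47.9330)²/47.9330 = 0.1795
  (20 − 17.7318)²/17.7318 = 0.2901
  (16 − 21.2011)²/21.2011 = 1.2759
  (33 − 30.0670)²/30.0670 = 0.2861
χ² = 0.1820 + 0.8004 + 0.1795 + 0.2901 + 1.2759 + 0.2861 = 3.014
df = (2−1)(3−1) = 2. Since 3.014 < 9.21, fail to reject the null hypothesis of independence at α = 0.01.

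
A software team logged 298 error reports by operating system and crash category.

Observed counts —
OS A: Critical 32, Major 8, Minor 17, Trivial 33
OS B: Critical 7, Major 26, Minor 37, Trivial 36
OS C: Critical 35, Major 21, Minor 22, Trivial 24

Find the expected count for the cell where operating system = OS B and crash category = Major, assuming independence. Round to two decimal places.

19.56

Row total (OS B) = 106; column total (Major) = 55; grand total N = 298.
Expected count = (row total × column total) / N = 106 × 55 / 298 = 19.56.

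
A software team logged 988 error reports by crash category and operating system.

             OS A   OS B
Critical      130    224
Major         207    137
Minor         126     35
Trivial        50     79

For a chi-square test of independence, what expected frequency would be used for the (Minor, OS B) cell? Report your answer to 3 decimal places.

Row total (Minor) = 161; column total (OS B) = 475; grand total N = 988.
Expected count = (row total × column total) / N = 161 × 475 / 988 = 77.404.

77.404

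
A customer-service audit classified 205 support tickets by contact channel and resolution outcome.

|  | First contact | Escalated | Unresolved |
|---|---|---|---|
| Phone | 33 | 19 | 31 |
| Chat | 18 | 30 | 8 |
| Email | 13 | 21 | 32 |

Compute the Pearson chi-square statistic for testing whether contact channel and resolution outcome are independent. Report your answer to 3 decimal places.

24.660

Row totals: 83, 56, 66. Column totals: 64, 70, 71. Grand total N = 205.
Expected counts (row total × column total / N):
  Phone, First contact: 83×64/205 = 25.9122
  Phone, Escalated: 83×70/205 = 28.3415
  Phone, Unresolved: 83×71/205 = 28.7463
  Chat, First contact: 56×64/205 = 17.4829
  Chat, Escalated: 56×70/205 = 19.1220
  Chat, Unresolved: 56×71/205 = 19.3951
  Email, First contact: 66×64/205 = 20.6049
  Email, Escalated: 66×70/205 = 22.5366
  Email, Unresolved: 66×71/205 = 22.8585
Contributions (O − E)²/E:
  (33 − 25.9122)²/25.9122 = 1.9387
  (19 − 28.3415)²/28.3415 = 3.0790
  (31 − 28.7463)²/28.7463 = 0.1767
  (18 − 17.4829)²/17.4829 = 0.0153
  (30 − 19.1220)²/19.1220 = 6.1882
  (8 − 19.3951)²/19.3951 = 6.6949
  (13 − 20.6049)²/20.6049 = 2.8068
  (21 − 22.5366)²/22.5366 = 0.1048
  (32 − 22.8585)²/22.8585 = 3.6558
χ² = 1.9387 + 3.0790 + 0.1767 + 0.0153 + 6.1882 + 6.6949 + 2.8068 + 0.1048 + 3.6558 = 24.660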